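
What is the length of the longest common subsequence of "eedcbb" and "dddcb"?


LCS of "eedcbb" and "dddcb"
DP table:
           d    d    d    c    b
      0    0    0    0    0    0
  e   0    0    0    0    0    0
  e   0    0    0    0    0    0
  d   0    1    1    1    1    1
  c   0    1    1    1    2    2
  b   0    1    1    1    2    3
  b   0    1    1    1    2    3
LCS length = dp[6][5] = 3

3


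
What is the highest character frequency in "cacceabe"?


Input: cacceabe
Character counts:
  'a': 2
  'b': 1
  'c': 3
  'e': 2
Maximum frequency: 3

3


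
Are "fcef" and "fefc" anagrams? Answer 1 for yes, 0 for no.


Strings: "fcef", "fefc"
Sorted first:  ceff
Sorted second: ceff
Sorted forms match => anagrams

1


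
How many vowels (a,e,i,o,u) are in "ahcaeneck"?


Input: ahcaeneck
Checking each character:
  'a' at position 0: vowel (running total: 1)
  'h' at position 1: consonant
  'c' at position 2: consonant
  'a' at position 3: vowel (running total: 2)
  'e' at position 4: vowel (running total: 3)
  'n' at position 5: consonant
  'e' at position 6: vowel (running total: 4)
  'c' at position 7: consonant
  'k' at position 8: consonant
Total vowels: 4

4


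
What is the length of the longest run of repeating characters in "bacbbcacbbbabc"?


Input: "bacbbcacbbbabc"
Scanning for longest run:
  Position 1 ('a'): new char, reset run to 1
  Position 2 ('c'): new char, reset run to 1
  Position 3 ('b'): new char, reset run to 1
  Position 4 ('b'): continues run of 'b', length=2
  Position 5 ('c'): new char, reset run to 1
  Position 6 ('a'): new char, reset run to 1
  Position 7 ('c'): new char, reset run to 1
  Position 8 ('b'): new char, reset run to 1
  Position 9 ('b'): continues run of 'b', length=2
  Position 10 ('b'): continues run of 'b', length=3
  Position 11 ('a'): new char, reset run to 1
  Position 12 ('b'): new char, reset run to 1
  Position 13 ('c'): new char, reset run to 1
Longest run: 'b' with length 3

3


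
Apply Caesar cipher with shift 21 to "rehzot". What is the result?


Caesar cipher: shift "rehzot" by 21
  'r' (pos 17) + 21 = pos 12 = 'm'
  'e' (pos 4) + 21 = pos 25 = 'z'
  'h' (pos 7) + 21 = pos 2 = 'c'
  'z' (pos 25) + 21 = pos 20 = 'u'
  'o' (pos 14) + 21 = pos 9 = 'j'
  't' (pos 19) + 21 = pos 14 = 'o'
Result: mzcujo

mzcujo


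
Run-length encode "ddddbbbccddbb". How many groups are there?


Input: ddddbbbccddbb
Scanning for consecutive runs:
  Group 1: 'd' x 4 (positions 0-3)
  Group 2: 'b' x 3 (positions 4-6)
  Group 3: 'c' x 2 (positions 7-8)
  Group 4: 'd' x 2 (positions 9-10)
  Group 5: 'b' x 2 (positions 11-12)
Total groups: 5

5


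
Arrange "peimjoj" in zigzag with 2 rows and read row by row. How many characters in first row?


Zigzag "peimjoj" into 2 rows:
Placing characters:
  'p' => row 0
  'e' => row 1
  'i' => row 0
  'm' => row 1
  'j' => row 0
  'o' => row 1
  'j' => row 0
Rows:
  Row 0: "pijj"
  Row 1: "emo"
First row length: 4

4


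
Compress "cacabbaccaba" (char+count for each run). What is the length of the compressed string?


Input: cacabbaccaba
Runs:
  'c' x 1 => "c1"
  'a' x 1 => "a1"
  'c' x 1 => "c1"
  'a' x 1 => "a1"
  'b' x 2 => "b2"
  'a' x 1 => "a1"
  'c' x 2 => "c2"
  'a' x 1 => "a1"
  'b' x 1 => "b1"
  'a' x 1 => "a1"
Compressed: "c1a1c1a1b2a1c2a1b1a1"
Compressed length: 20

20


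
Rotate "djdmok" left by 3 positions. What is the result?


Input: "djdmok", rotate left by 3
First 3 characters: "djd"
Remaining characters: "mok"
Concatenate remaining + first: "mok" + "djd" = "mokdjd"

mokdjd


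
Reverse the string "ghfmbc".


Input: ghfmbc
Reading characters right to left:
  Position 5: 'c'
  Position 4: 'b'
  Position 3: 'm'
  Position 2: 'f'
  Position 1: 'h'
  Position 0: 'g'
Reversed: cbmfhg

cbmfhg


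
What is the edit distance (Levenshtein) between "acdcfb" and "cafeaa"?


Computing edit distance: "acdcfb" -> "cafeaa"
DP table:
           c    a    f    e    a    a
      0    1    2    3    4    5    6
  a   1    1    1    2    3    4    5
  c   2    1    2    2    3    4    5
  d   3    2    2    3    3    4    5
  c   4    3    3    3    4    4    5
  f   5    4    4    3    4    5    5
  b   6    5    5    4    4    5    6
Edit distance = dp[6][6] = 6

6


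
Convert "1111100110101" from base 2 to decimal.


Input: "1111100110101" in base 2
Positional expansion:
  Digit '1' (value 1) x 2^12 = 4096
  Digit '1' (value 1) x 2^11 = 2048
  Digit '1' (value 1) x 2^10 = 1024
  Digit '1' (value 1) x 2^9 = 512
  Digit '1' (value 1) x 2^8 = 256
  Digit '0' (value 0) x 2^7 = 0
  Digit '0' (value 0) x 2^6 = 0
  Digit '1' (value 1) x 2^5 = 32
  Digit '1' (value 1) x 2^4 = 16
  Digit '0' (value 0) x 2^3 = 0
  Digit '1' (value 1) x 2^2 = 4
  Digit '0' (value 0) x 2^1 = 0
  Digit '1' (value 1) x 2^0 = 1
Sum = 7989

7989


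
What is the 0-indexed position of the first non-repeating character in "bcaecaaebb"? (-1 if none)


Input: bcaecaaebb
Character frequencies:
  'a': 3
  'b': 3
  'c': 2
  'e': 2
Scanning left to right for freq == 1:
  Position 0 ('b'): freq=3, skip
  Position 1 ('c'): freq=2, skip
  Position 2 ('a'): freq=3, skip
  Position 3 ('e'): freq=2, skip
  Position 4 ('c'): freq=2, skip
  Position 5 ('a'): freq=3, skip
  Position 6 ('a'): freq=3, skip
  Position 7 ('e'): freq=2, skip
  Position 8 ('b'): freq=3, skip
  Position 9 ('b'): freq=3, skip
  No unique character found => answer = -1

-1


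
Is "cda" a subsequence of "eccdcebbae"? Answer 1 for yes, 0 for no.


Check if "cda" is a subsequence of "eccdcebbae"
Greedy scan:
  Position 0 ('e'): no match needed
  Position 1 ('c'): matches sub[0] = 'c'
  Position 2 ('c'): no match needed
  Position 3 ('d'): matches sub[1] = 'd'
  Position 4 ('c'): no match needed
  Position 5 ('e'): no match needed
  Position 6 ('b'): no match needed
  Position 7 ('b'): no match needed
  Position 8 ('a'): matches sub[2] = 'a'
  Position 9 ('e'): no match needed
All 3 characters matched => is a subsequence

1


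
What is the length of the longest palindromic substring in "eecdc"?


Input: "eecdc"
Checking substrings for palindromes:
  [2:5] "cdc" (len 3) => palindrome
  [0:2] "ee" (len 2) => palindrome
Longest palindromic substring: "cdc" with length 3

3


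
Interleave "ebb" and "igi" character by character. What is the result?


Interleaving "ebb" and "igi":
  Position 0: 'e' from first, 'i' from second => "ei"
  Position 1: 'b' from first, 'g' from second => "bg"
  Position 2: 'b' from first, 'i' from second => "bi"
Result: eibgbi

eibgbi


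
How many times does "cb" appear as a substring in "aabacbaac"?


Searching for "cb" in "aabacbaac"
Scanning each position:
  Position 0: "aa" => no
  Position 1: "ab" => no
  Position 2: "ba" => no
  Position 3: "ac" => no
  Position 4: "cb" => MATCH
  Position 5: "ba" => no
  Position 6: "aa" => no
  Position 7: "ac" => no
Total occurrences: 1

1


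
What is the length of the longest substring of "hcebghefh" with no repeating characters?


Input: "hcebghefh"
Sliding window (track last position of each char):
  Position 0 ('h'): window [0,0] length 1 -- new best
  Position 1 ('c'): window [0,1] length 2 -- new best
  Position 2 ('e'): window [0,2] length 3 -- new best
  Position 3 ('b'): window [0,3] length 4 -- new best
  Position 4 ('g'): window [0,4] length 5 -- new best
  Position 5 ('h'): repeat (last at 0), move window start to 1
  Position 5 ('h'): window [1,5] length 5
  Position 6 ('e'): repeat (last at 2), move window start to 3
  Position 6 ('e'): window [3,6] length 4
  Position 7 ('f'): window [3,7] length 5
  Position 8 ('h'): repeat (last at 5), move window start to 6
  Position 8 ('h'): window [6,8] length 3
Longest substring with no repeats: "hcebg" with length 5

5


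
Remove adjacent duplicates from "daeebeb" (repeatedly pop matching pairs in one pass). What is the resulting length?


Input: daeebeb
Stack-based adjacent duplicate removal:
  Read 'd': push. Stack: d
  Read 'a': push. Stack: da
  Read 'e': push. Stack: dae
  Read 'e': matches stack top 'e' => pop. Stack: da
  Read 'b': push. Stack: dab
  Read 'e': push. Stack: dabe
  Read 'b': push. Stack: dabeb
Final stack: "dabeb" (length 5)

5


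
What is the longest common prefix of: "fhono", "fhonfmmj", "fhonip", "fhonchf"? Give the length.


Words: fhono, fhonfmmj, fhonip, fhonchf
  Position 0: all 'f' => match
  Position 1: all 'h' => match
  Position 2: all 'o' => match
  Position 3: all 'n' => match
  Position 4: ('o', 'f', 'i', 'c') => mismatch, stop
LCP = "fhon" (length 4)

4


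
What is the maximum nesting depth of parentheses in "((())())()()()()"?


Input: "((())())()()()()"
Tracking depth:
  Position 0 '(': depth becomes 1
  Position 1 '(': depth becomes 2
  Position 2 '(': depth becomes 3
  Position 3 ')': depth becomes 2
  Position 4 ')': depth becomes 1
  Position 5 '(': depth becomes 2
  Position 6 ')': depth becomes 1
  Position 7 ')': depth becomes 0
  Position 8 '(': depth becomes 1
  Position 9 ')': depth becomes 0
  Position 10 '(': depth becomes 1
  Position 11 ')': depth becomes 0
  Position 12 '(': depth becomes 1
  Position 13 ')': depth becomes 0
  Position 14 '(': depth becomes 1
  Position 15 ')': depth becomes 0
Maximum depth reached: 3

3


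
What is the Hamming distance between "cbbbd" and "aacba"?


Comparing "cbbbd" and "aacba" position by position:
  Position 0: 'c' vs 'a' => differ
  Position 1: 'b' vs 'a' => differ
  Position 2: 'b' vs 'c' => differ
  Position 3: 'b' vs 'b' => same
  Position 4: 'd' vs 'a' => differ
Total differences (Hamming distance): 4

4


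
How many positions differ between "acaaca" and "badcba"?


Comparing "acaaca" and "badcba" position by position:
  Position 0: 'a' vs 'b' => DIFFER
  Position 1: 'c' vs 'a' => DIFFER
  Position 2: 'a' vs 'd' => DIFFER
  Position 3: 'a' vs 'c' => DIFFER
  Position 4: 'c' vs 'b' => DIFFER
  Position 5: 'a' vs 'a' => same
Positions that differ: 5

5


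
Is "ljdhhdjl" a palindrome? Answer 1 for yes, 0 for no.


Input: ljdhhdjl
Reversed: ljdhhdjl
  Compare pos 0 ('l') with pos 7 ('l'): match
  Compare pos 1 ('j') with pos 6 ('j'): match
  Compare pos 2 ('d') with pos 5 ('d'): match
  Compare pos 3 ('h') with pos 4 ('h'): match
Result: palindrome

1


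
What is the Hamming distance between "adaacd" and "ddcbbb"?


Comparing "adaacd" and "ddcbbb" position by position:
  Position 0: 'a' vs 'd' => differ
  Position 1: 'd' vs 'd' => same
  Position 2: 'a' vs 'c' => differ
  Position 3: 'a' vs 'b' => differ
  Position 4: 'c' vs 'b' => differ
  Position 5: 'd' vs 'b' => differ
Total differences (Hamming distance): 5

5


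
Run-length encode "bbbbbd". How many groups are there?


Input: bbbbbd
Scanning for consecutive runs:
  Group 1: 'b' x 5 (positions 0-4)
  Group 2: 'd' x 1 (positions 5-5)
Total groups: 2

2


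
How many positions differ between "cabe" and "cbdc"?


Comparing "cabe" and "cbdc" position by position:
  Position 0: 'c' vs 'c' => same
  Position 1: 'a' vs 'b' => DIFFER
  Position 2: 'b' vs 'd' => DIFFER
  Position 3: 'e' vs 'c' => DIFFER
Positions that differ: 3

3


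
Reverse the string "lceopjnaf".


Input: lceopjnaf
Reading characters right to left:
  Position 8: 'f'
  Position 7: 'a'
  Position 6: 'n'
  Position 5: 'j'
  Position 4: 'p'
  Position 3: 'o'
  Position 2: 'e'
  Position 1: 'c'
  Position 0: 'l'
Reversed: fanjpoecl

fanjpoecl


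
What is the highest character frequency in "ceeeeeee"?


Input: ceeeeeee
Character counts:
  'c': 1
  'e': 7
Maximum frequency: 7

7


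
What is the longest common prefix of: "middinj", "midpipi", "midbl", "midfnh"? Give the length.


Words: middinj, midpipi, midbl, midfnh
  Position 0: all 'm' => match
  Position 1: all 'i' => match
  Position 2: all 'd' => match
  Position 3: ('d', 'p', 'b', 'f') => mismatch, stop
LCP = "mid" (length 3)

3


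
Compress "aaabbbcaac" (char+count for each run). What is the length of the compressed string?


Input: aaabbbcaac
Runs:
  'a' x 3 => "a3"
  'b' x 3 => "b3"
  'c' x 1 => "c1"
  'a' x 2 => "a2"
  'c' x 1 => "c1"
Compressed: "a3b3c1a2c1"
Compressed length: 10

10


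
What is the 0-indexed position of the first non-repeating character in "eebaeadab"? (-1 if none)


Input: eebaeadab
Character frequencies:
  'a': 3
  'b': 2
  'd': 1
  'e': 3
Scanning left to right for freq == 1:
  Position 0 ('e'): freq=3, skip
  Position 1 ('e'): freq=3, skip
  Position 2 ('b'): freq=2, skip
  Position 3 ('a'): freq=3, skip
  Position 4 ('e'): freq=3, skip
  Position 5 ('a'): freq=3, skip
  Position 6 ('d'): unique! => answer = 6

6


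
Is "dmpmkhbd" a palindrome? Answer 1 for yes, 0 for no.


Input: dmpmkhbd
Reversed: dbhkmpmd
  Compare pos 0 ('d') with pos 7 ('d'): match
  Compare pos 1 ('m') with pos 6 ('b'): MISMATCH
  Compare pos 2 ('p') with pos 5 ('h'): MISMATCH
  Compare pos 3 ('m') with pos 4 ('k'): MISMATCH
Result: not a palindrome

0


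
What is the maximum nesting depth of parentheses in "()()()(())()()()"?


Input: "()()()(())()()()"
Tracking depth:
  Position 0 '(': depth becomes 1
  Position 1 ')': depth becomes 0
  Position 2 '(': depth becomes 1
  Position 3 ')': depth becomes 0
  Position 4 '(': depth becomes 1
  Position 5 ')': depth becomes 0
  Position 6 '(': depth becomes 1
  Position 7 '(': depth becomes 2
  Position 8 ')': depth becomes 1
  Position 9 ')': depth becomes 0
  Position 10 '(': depth becomes 1
  Position 11 ')': depth becomes 0
  Position 12 '(': depth becomes 1
  Position 13 ')': depth becomes 0
  Position 14 '(': depth becomes 1
  Position 15 ')': depth becomes 0
Maximum depth reached: 2

2


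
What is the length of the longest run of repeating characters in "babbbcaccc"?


Input: "babbbcaccc"
Scanning for longest run:
  Position 1 ('a'): new char, reset run to 1
  Position 2 ('b'): new char, reset run to 1
  Position 3 ('b'): continues run of 'b', length=2
  Position 4 ('b'): continues run of 'b', length=3
  Position 5 ('c'): new char, reset run to 1
  Position 6 ('a'): new char, reset run to 1
  Position 7 ('c'): new char, reset run to 1
  Position 8 ('c'): continues run of 'c', length=2
  Position 9 ('c'): continues run of 'c', length=3
Longest run: 'b' with length 3

3


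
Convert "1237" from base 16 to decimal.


Input: "1237" in base 16
Positional expansion:
  Digit '1' (value 1) x 16^3 = 4096
  Digit '2' (value 2) x 16^2 = 512
  Digit '3' (value 3) x 16^1 = 48
  Digit '7' (value 7) x 16^0 = 7
Sum = 4663

4663


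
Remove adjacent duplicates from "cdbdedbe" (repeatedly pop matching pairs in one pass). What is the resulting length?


Input: cdbdedbe
Stack-based adjacent duplicate removal:
  Read 'c': push. Stack: c
  Read 'd': push. Stack: cd
  Read 'b': push. Stack: cdb
  Read 'd': push. Stack: cdbd
  Read 'e': push. Stack: cdbde
  Read 'd': push. Stack: cdbded
  Read 'b': push. Stack: cdbdedb
  Read 'e': push. Stack: cdbdedbe
Final stack: "cdbdedbe" (length 8)

8


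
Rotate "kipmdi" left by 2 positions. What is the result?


Input: "kipmdi", rotate left by 2
First 2 characters: "ki"
Remaining characters: "pmdi"
Concatenate remaining + first: "pmdi" + "ki" = "pmdiki"

pmdiki


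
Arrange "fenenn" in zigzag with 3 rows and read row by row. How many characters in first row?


Zigzag "fenenn" into 3 rows:
Placing characters:
  'f' => row 0
  'e' => row 1
  'n' => row 2
  'e' => row 1
  'n' => row 0
  'n' => row 1
Rows:
  Row 0: "fn"
  Row 1: "een"
  Row 2: "n"
First row length: 2

2


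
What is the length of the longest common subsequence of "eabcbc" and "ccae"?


LCS of "eabcbc" and "ccae"
DP table:
           c    c    a    e
      0    0    0    0    0
  e   0    0    0    0    1
  a   0    0    0    1    1
  b   0    0    0    1    1
  c   0    1    1    1    1
  b   0    1    1    1    1
  c   0    1    2    2    2
LCS length = dp[6][4] = 2

2


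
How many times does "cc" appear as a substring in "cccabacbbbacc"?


Searching for "cc" in "cccabacbbbacc"
Scanning each position:
  Position 0: "cc" => MATCH
  Position 1: "cc" => MATCH
  Position 2: "ca" => no
  Position 3: "ab" => no
  Position 4: "ba" => no
  Position 5: "ac" => no
  Position 6: "cb" => no
  Position 7: "bb" => no
  Position 8: "bb" => no
  Position 9: "ba" => no
  Position 10: "ac" => no
  Position 11: "cc" => MATCH
Total occurrences: 3

3


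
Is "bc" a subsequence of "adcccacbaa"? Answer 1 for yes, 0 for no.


Check if "bc" is a subsequence of "adcccacbaa"
Greedy scan:
  Position 0 ('a'): no match needed
  Position 1 ('d'): no match needed
  Position 2 ('c'): no match needed
  Position 3 ('c'): no match needed
  Position 4 ('c'): no match needed
  Position 5 ('a'): no match needed
  Position 6 ('c'): no match needed
  Position 7 ('b'): matches sub[0] = 'b'
  Position 8 ('a'): no match needed
  Position 9 ('a'): no match needed
Only matched 1/2 characters => not a subsequence

0


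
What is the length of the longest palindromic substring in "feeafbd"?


Input: "feeafbd"
Checking substrings for palindromes:
  [1:3] "ee" (len 2) => palindrome
Longest palindromic substring: "ee" with length 2

2


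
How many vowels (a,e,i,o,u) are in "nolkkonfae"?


Input: nolkkonfae
Checking each character:
  'n' at position 0: consonant
  'o' at position 1: vowel (running total: 1)
  'l' at position 2: consonant
  'k' at position 3: consonant
  'k' at position 4: consonant
  'o' at position 5: vowel (running total: 2)
  'n' at position 6: consonant
  'f' at position 7: consonant
  'a' at position 8: vowel (running total: 3)
  'e' at position 9: vowel (running total: 4)
Total vowels: 4

4


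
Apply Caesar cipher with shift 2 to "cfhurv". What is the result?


Caesar cipher: shift "cfhurv" by 2
  'c' (pos 2) + 2 = pos 4 = 'e'
  'f' (pos 5) + 2 = pos 7 = 'h'
  'h' (pos 7) + 2 = pos 9 = 'j'
  'u' (pos 20) + 2 = pos 22 = 'w'
  'r' (pos 17) + 2 = pos 19 = 't'
  'v' (pos 21) + 2 = pos 23 = 'x'
Result: ehjwtx

ehjwtx


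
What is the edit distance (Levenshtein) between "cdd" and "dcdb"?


Computing edit distance: "cdd" -> "dcdb"
DP table:
           d    c    d    b
      0    1    2    3    4
  c   1    1    1    2    3
  d   2    1    2    1    2
  d   3    2    2    2    2
Edit distance = dp[3][4] = 2

2


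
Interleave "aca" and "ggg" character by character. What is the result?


Interleaving "aca" and "ggg":
  Position 0: 'a' from first, 'g' from second => "ag"
  Position 1: 'c' from first, 'g' from second => "cg"
  Position 2: 'a' from first, 'g' from second => "ag"
Result: agcgag

agcgag


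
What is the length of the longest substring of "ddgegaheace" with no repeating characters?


Input: "ddgegaheace"
Sliding window (track last position of each char):
  Position 0 ('d'): window [0,0] length 1 -- new best
  Position 1 ('d'): repeat (last at 0), move window start to 1
  Position 1 ('d'): window [1,1] length 1
  Position 2 ('g'): window [1,2] length 2 -- new best
  Position 3 ('e'): window [1,3] length 3 -- new best
  Position 4 ('g'): repeat (last at 2), move window start to 3
  Position 4 ('g'): window [3,4] length 2
  Position 5 ('a'): window [3,5] length 3
  Position 6 ('h'): window [3,6] length 4 -- new best
  Position 7 ('e'): repeat (last at 3), move window start to 4
  Position 7 ('e'): window [4,7] length 4
  Position 8 ('a'): repeat (last at 5), move window start to 6
  Position 8 ('a'): window [6,8] length 3
  Position 9 ('c'): window [6,9] length 4
  Position 10 ('e'): repeat (last at 7), move window start to 8
  Position 10 ('e'): window [8,10] length 3
Longest substring with no repeats: "egah" with length 4

4


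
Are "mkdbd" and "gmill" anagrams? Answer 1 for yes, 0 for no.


Strings: "mkdbd", "gmill"
Sorted first:  bddkm
Sorted second: gillm
Differ at position 0: 'b' vs 'g' => not anagrams

0


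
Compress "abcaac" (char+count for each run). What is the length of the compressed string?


Input: abcaac
Runs:
  'a' x 1 => "a1"
  'b' x 1 => "b1"
  'c' x 1 => "c1"
  'a' x 2 => "a2"
  'c' x 1 => "c1"
Compressed: "a1b1c1a2c1"
Compressed length: 10

10


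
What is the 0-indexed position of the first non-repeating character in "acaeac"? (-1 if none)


Input: acaeac
Character frequencies:
  'a': 3
  'c': 2
  'e': 1
Scanning left to right for freq == 1:
  Position 0 ('a'): freq=3, skip
  Position 1 ('c'): freq=2, skip
  Position 2 ('a'): freq=3, skip
  Position 3 ('e'): unique! => answer = 3

3


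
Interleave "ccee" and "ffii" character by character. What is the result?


Interleaving "ccee" and "ffii":
  Position 0: 'c' from first, 'f' from second => "cf"
  Position 1: 'c' from first, 'f' from second => "cf"
  Position 2: 'e' from first, 'i' from second => "ei"
  Position 3: 'e' from first, 'i' from second => "ei"
Result: cfcfeiei

cfcfeiei


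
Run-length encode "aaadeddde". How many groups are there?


Input: aaadeddde
Scanning for consecutive runs:
  Group 1: 'a' x 3 (positions 0-2)
  Group 2: 'd' x 1 (positions 3-3)
  Group 3: 'e' x 1 (positions 4-4)
  Group 4: 'd' x 3 (positions 5-7)
  Group 5: 'e' x 1 (positions 8-8)
Total groups: 5

5


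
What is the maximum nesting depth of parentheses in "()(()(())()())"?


Input: "()(()(())()())"
Tracking depth:
  Position 0 '(': depth becomes 1
  Position 1 ')': depth becomes 0
  Position 2 '(': depth becomes 1
  Position 3 '(': depth becomes 2
  Position 4 ')': depth becomes 1
  Position 5 '(': depth becomes 2
  Position 6 '(': depth becomes 3
  Position 7 ')': depth becomes 2
  Position 8 ')': depth becomes 1
  Position 9 '(': depth becomes 2
  Position 10 ')': depth becomes 1
  Position 11 '(': depth becomes 2
  Position 12 ')': depth becomes 1
  Position 13 ')': depth becomes 0
Maximum depth reached: 3

3


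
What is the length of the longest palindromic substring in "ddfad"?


Input: "ddfad"
Checking substrings for palindromes:
  [0:2] "dd" (len 2) => palindrome
Longest palindromic substring: "dd" with length 2

2


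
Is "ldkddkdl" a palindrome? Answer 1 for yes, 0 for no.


Input: ldkddkdl
Reversed: ldkddkdl
  Compare pos 0 ('l') with pos 7 ('l'): match
  Compare pos 1 ('d') with pos 6 ('d'): match
  Compare pos 2 ('k') with pos 5 ('k'): match
  Compare pos 3 ('d') with pos 4 ('d'): match
Result: palindrome

1


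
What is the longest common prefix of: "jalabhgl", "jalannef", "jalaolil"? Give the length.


Words: jalabhgl, jalannef, jalaolil
  Position 0: all 'j' => match
  Position 1: all 'a' => match
  Position 2: all 'l' => match
  Position 3: all 'a' => match
  Position 4: ('b', 'n', 'o') => mismatch, stop
LCP = "jala" (length 4)

4


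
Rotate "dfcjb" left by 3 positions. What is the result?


Input: "dfcjb", rotate left by 3
First 3 characters: "dfc"
Remaining characters: "jb"
Concatenate remaining + first: "jb" + "dfc" = "jbdfc"

jbdfc


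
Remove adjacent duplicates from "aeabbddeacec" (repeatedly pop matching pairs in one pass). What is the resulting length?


Input: aeabbddeacec
Stack-based adjacent duplicate removal:
  Read 'a': push. Stack: a
  Read 'e': push. Stack: ae
  Read 'a': push. Stack: aea
  Read 'b': push. Stack: aeab
  Read 'b': matches stack top 'b' => pop. Stack: aea
  Read 'd': push. Stack: aead
  Read 'd': matches stack top 'd' => pop. Stack: aea
  Read 'e': push. Stack: aeae
  Read 'a': push. Stack: aeaea
  Read 'c': push. Stack: aeaeac
  Read 'e': push. Stack: aeaeace
  Read 'c': push. Stack: aeaeacec
Final stack: "aeaeacec" (length 8)

8


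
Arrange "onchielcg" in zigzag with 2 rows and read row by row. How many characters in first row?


Zigzag "onchielcg" into 2 rows:
Placing characters:
  'o' => row 0
  'n' => row 1
  'c' => row 0
  'h' => row 1
  'i' => row 0
  'e' => row 1
  'l' => row 0
  'c' => row 1
  'g' => row 0
Rows:
  Row 0: "ocilg"
  Row 1: "nhec"
First row length: 5

5


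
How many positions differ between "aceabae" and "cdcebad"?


Comparing "aceabae" and "cdcebad" position by position:
  Position 0: 'a' vs 'c' => DIFFER
  Position 1: 'c' vs 'd' => DIFFER
  Position 2: 'e' vs 'c' => DIFFER
  Position 3: 'a' vs 'e' => DIFFER
  Position 4: 'b' vs 'b' => same
  Position 5: 'a' vs 'a' => same
  Position 6: 'e' vs 'd' => DIFFER
Positions that differ: 5

5


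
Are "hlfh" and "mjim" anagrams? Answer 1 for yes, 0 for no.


Strings: "hlfh", "mjim"
Sorted first:  fhhl
Sorted second: ijmm
Differ at position 0: 'f' vs 'i' => not anagrams

0


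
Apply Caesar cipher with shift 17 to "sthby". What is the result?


Caesar cipher: shift "sthby" by 17
  's' (pos 18) + 17 = pos 9 = 'j'
  't' (pos 19) + 17 = pos 10 = 'k'
  'h' (pos 7) + 17 = pos 24 = 'y'
  'b' (pos 1) + 17 = pos 18 = 's'
  'y' (pos 24) + 17 = pos 15 = 'p'
Result: jkysp

jkysp


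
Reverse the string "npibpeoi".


Input: npibpeoi
Reading characters right to left:
  Position 7: 'i'
  Position 6: 'o'
  Position 5: 'e'
  Position 4: 'p'
  Position 3: 'b'
  Position 2: 'i'
  Position 1: 'p'
  Position 0: 'n'
Reversed: ioepbipn

ioepbipn


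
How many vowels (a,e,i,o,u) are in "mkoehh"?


Input: mkoehh
Checking each character:
  'm' at position 0: consonant
  'k' at position 1: consonant
  'o' at position 2: vowel (running total: 1)
  'e' at position 3: vowel (running total: 2)
  'h' at position 4: consonant
  'h' at position 5: consonant
Total vowels: 2

2


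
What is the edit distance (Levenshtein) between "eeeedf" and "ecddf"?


Computing edit distance: "eeeedf" -> "ecddf"
DP table:
           e    c    d    d    f
      0    1    2    3    4    5
  e   1    0    1    2    3    4
  e   2    1    1    2    3    4
  e   3    2    2    2    3    4
  e   4    3    3    3    3    4
  d   5    4    4    3    3    4
  f   6    5    5    4    4    3
Edit distance = dp[6][5] = 3

3


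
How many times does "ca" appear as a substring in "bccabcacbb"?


Searching for "ca" in "bccabcacbb"
Scanning each position:
  Position 0: "bc" => no
  Position 1: "cc" => no
  Position 2: "ca" => MATCH
  Position 3: "ab" => no
  Position 4: "bc" => no
  Position 5: "ca" => MATCH
  Position 6: "ac" => no
  Position 7: "cb" => no
  Position 8: "bb" => no
Total occurrences: 2

2


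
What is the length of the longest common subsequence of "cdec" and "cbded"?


LCS of "cdec" and "cbded"
DP table:
           c    b    d    e    d
      0    0    0    0    0    0
  c   0    1    1    1    1    1
  d   0    1    1    2    2    2
  e   0    1    1    2    3    3
  c   0    1    1    2    3    3
LCS length = dp[4][5] = 3

3


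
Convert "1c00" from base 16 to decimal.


Input: "1c00" in base 16
Positional expansion:
  Digit '1' (value 1) x 16^3 = 4096
  Digit 'c' (value 12) x 16^2 = 3072
  Digit '0' (value 0) x 16^1 = 0
  Digit '0' (value 0) x 16^0 = 0
Sum = 7168

7168


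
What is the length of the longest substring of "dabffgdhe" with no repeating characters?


Input: "dabffgdhe"
Sliding window (track last position of each char):
  Position 0 ('d'): window [0,0] length 1 -- new best
  Position 1 ('a'): window [0,1] length 2 -- new best
  Position 2 ('b'): window [0,2] length 3 -- new best
  Position 3 ('f'): window [0,3] length 4 -- new best
  Position 4 ('f'): repeat (last at 3), move window start to 4
  Position 4 ('f'): window [4,4] length 1
  Position 5 ('g'): window [4,5] length 2
  Position 6 ('d'): window [4,6] length 3
  Position 7 ('h'): window [4,7] length 4
  Position 8 ('e'): window [4,8] length 5 -- new best
Longest substring with no repeats: "fgdhe" with length 5

5


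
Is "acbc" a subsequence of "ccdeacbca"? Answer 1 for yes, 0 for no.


Check if "acbc" is a subsequence of "ccdeacbca"
Greedy scan:
  Position 0 ('c'): no match needed
  Position 1 ('c'): no match needed
  Position 2 ('d'): no match needed
  Position 3 ('e'): no match needed
  Position 4 ('a'): matches sub[0] = 'a'
  Position 5 ('c'): matches sub[1] = 'c'
  Position 6 ('b'): matches sub[2] = 'b'
  Position 7 ('c'): matches sub[3] = 'c'
  Position 8 ('a'): no match needed
All 4 characters matched => is a subsequence

1


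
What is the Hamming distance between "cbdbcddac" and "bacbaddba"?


Comparing "cbdbcddac" and "bacbaddba" position by position:
  Position 0: 'c' vs 'b' => differ
  Position 1: 'b' vs 'a' => differ
  Position 2: 'd' vs 'c' => differ
  Position 3: 'b' vs 'b' => same
  Position 4: 'c' vs 'a' => differ
  Position 5: 'd' vs 'd' => same
  Position 6: 'd' vs 'd' => same
  Position 7: 'a' vs 'b' => differ
  Position 8: 'c' vs 'a' => differ
Total differences (Hamming distance): 6

6


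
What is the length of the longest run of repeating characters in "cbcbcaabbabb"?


Input: "cbcbcaabbabb"
Scanning for longest run:
  Position 1 ('b'): new char, reset run to 1
  Position 2 ('c'): new char, reset run to 1
  Position 3 ('b'): new char, reset run to 1
  Position 4 ('c'): new char, reset run to 1
  Position 5 ('a'): new char, reset run to 1
  Position 6 ('a'): continues run of 'a', length=2
  Position 7 ('b'): new char, reset run to 1
  Position 8 ('b'): continues run of 'b', length=2
  Position 9 ('a'): new char, reset run to 1
  Position 10 ('b'): new char, reset run to 1
  Position 11 ('b'): continues run of 'b', length=2
Longest run: 'a' with length 2

2


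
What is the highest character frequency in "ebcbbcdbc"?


Input: ebcbbcdbc
Character counts:
  'b': 4
  'c': 3
  'd': 1
  'e': 1
Maximum frequency: 4

4


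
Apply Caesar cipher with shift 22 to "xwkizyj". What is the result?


Caesar cipher: shift "xwkizyj" by 22
  'x' (pos 23) + 22 = pos 19 = 't'
  'w' (pos 22) + 22 = pos 18 = 's'
  'k' (pos 10) + 22 = pos 6 = 'g'
  'i' (pos 8) + 22 = pos 4 = 'e'
  'z' (pos 25) + 22 = pos 21 = 'v'
  'y' (pos 24) + 22 = pos 20 = 'u'
  'j' (pos 9) + 22 = pos 5 = 'f'
Result: tsgevuf

tsgevuf


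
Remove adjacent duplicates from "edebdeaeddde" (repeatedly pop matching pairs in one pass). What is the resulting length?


Input: edebdeaeddde
Stack-based adjacent duplicate removal:
  Read 'e': push. Stack: e
  Read 'd': push. Stack: ed
  Read 'e': push. Stack: ede
  Read 'b': push. Stack: edeb
  Read 'd': push. Stack: edebd
  Read 'e': push. Stack: edebde
  Read 'a': push. Stack: edebdea
  Read 'e': push. Stack: edebdeae
  Read 'd': push. Stack: edebdeaed
  Read 'd': matches stack top 'd' => pop. Stack: edebdeae
  Read 'd': push. Stack: edebdeaed
  Read 'e': push. Stack: edebdeaede
Final stack: "edebdeaede" (length 10)

10


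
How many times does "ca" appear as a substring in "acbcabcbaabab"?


Searching for "ca" in "acbcabcbaabab"
Scanning each position:
  Position 0: "ac" => no
  Position 1: "cb" => no
  Position 2: "bc" => no
  Position 3: "ca" => MATCH
  Position 4: "ab" => no
  Position 5: "bc" => no
  Position 6: "cb" => no
  Position 7: "ba" => no
  Position 8: "aa" => no
  Position 9: "ab" => no
  Position 10: "ba" => no
  Position 11: "ab" => no
Total occurrences: 1

1


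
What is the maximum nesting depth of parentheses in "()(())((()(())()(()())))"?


Input: "()(())((()(())()(()())))"
Tracking depth:
  Position 0 '(': depth becomes 1
  Position 1 ')': depth becomes 0
  Position 2 '(': depth becomes 1
  Position 3 '(': depth becomes 2
  Position 4 ')': depth becomes 1
  Position 5 ')': depth becomes 0
  Position 6 '(': depth becomes 1
  Position 7 '(': depth becomes 2
  Position 8 '(': depth becomes 3
  Position 9 ')': depth becomes 2
  Position 10 '(': depth becomes 3
  Position 11 '(': depth becomes 4
  Position 12 ')': depth becomes 3
  Position 13 ')': depth becomes 2
  Position 14 '(': depth becomes 3
  Position 15 ')': depth becomes 2
  Position 16 '(': depth becomes 3
  Position 17 '(': depth becomes 4
  Position 18 ')': depth becomes 3
  Position 19 '(': depth becomes 4
  Position 20 ')': depth becomes 3
  Position 21 ')': depth becomes 2
  Position 22 ')': depth becomes 1
  Position 23 ')': depth becomes 0
Maximum depth reached: 4

4


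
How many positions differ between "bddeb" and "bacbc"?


Comparing "bddeb" and "bacbc" position by position:
  Position 0: 'b' vs 'b' => same
  Position 1: 'd' vs 'a' => DIFFER
  Position 2: 'd' vs 'c' => DIFFER
  Position 3: 'e' vs 'b' => DIFFER
  Position 4: 'b' vs 'c' => DIFFER
Positions that differ: 4

4


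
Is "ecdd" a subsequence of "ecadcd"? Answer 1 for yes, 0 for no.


Check if "ecdd" is a subsequence of "ecadcd"
Greedy scan:
  Position 0 ('e'): matches sub[0] = 'e'
  Position 1 ('c'): matches sub[1] = 'c'
  Position 2 ('a'): no match needed
  Position 3 ('d'): matches sub[2] = 'd'
  Position 4 ('c'): no match needed
  Position 5 ('d'): matches sub[3] = 'd'
All 4 characters matched => is a subsequence

1


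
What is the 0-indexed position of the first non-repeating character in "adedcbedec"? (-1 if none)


Input: adedcbedec
Character frequencies:
  'a': 1
  'b': 1
  'c': 2
  'd': 3
  'e': 3
Scanning left to right for freq == 1:
  Position 0 ('a'): unique! => answer = 0

0


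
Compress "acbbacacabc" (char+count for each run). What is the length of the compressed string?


Input: acbbacacabc
Runs:
  'a' x 1 => "a1"
  'c' x 1 => "c1"
  'b' x 2 => "b2"
  'a' x 1 => "a1"
  'c' x 1 => "c1"
  'a' x 1 => "a1"
  'c' x 1 => "c1"
  'a' x 1 => "a1"
  'b' x 1 => "b1"
  'c' x 1 => "c1"
Compressed: "a1c1b2a1c1a1c1a1b1c1"
Compressed length: 20

20


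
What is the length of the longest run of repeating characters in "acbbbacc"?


Input: "acbbbacc"
Scanning for longest run:
  Position 1 ('c'): new char, reset run to 1
  Position 2 ('b'): new char, reset run to 1
  Position 3 ('b'): continues run of 'b', length=2
  Position 4 ('b'): continues run of 'b', length=3
  Position 5 ('a'): new char, reset run to 1
  Position 6 ('c'): new char, reset run to 1
  Position 7 ('c'): continues run of 'c', length=2
Longest run: 'b' with length 3

3


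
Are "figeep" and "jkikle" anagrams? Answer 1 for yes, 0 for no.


Strings: "figeep", "jkikle"
Sorted first:  eefgip
Sorted second: eijkkl
Differ at position 1: 'e' vs 'i' => not anagrams

0


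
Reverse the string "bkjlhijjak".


Input: bkjlhijjak
Reading characters right to left:
  Position 9: 'k'
  Position 8: 'a'
  Position 7: 'j'
  Position 6: 'j'
  Position 5: 'i'
  Position 4: 'h'
  Position 3: 'l'
  Position 2: 'j'
  Position 1: 'k'
  Position 0: 'b'
Reversed: kajjihljkb

kajjihljkb


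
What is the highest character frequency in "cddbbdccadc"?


Input: cddbbdccadc
Character counts:
  'a': 1
  'b': 2
  'c': 4
  'd': 4
Maximum frequency: 4

4


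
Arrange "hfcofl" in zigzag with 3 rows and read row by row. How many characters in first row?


Zigzag "hfcofl" into 3 rows:
Placing characters:
  'h' => row 0
  'f' => row 1
  'c' => row 2
  'o' => row 1
  'f' => row 0
  'l' => row 1
Rows:
  Row 0: "hf"
  Row 1: "fol"
  Row 2: "c"
First row length: 2

2


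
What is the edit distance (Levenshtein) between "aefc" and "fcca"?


Computing edit distance: "aefc" -> "fcca"
DP table:
           f    c    c    a
      0    1    2    3    4
  a   1    1    2    3    3
  e   2    2    2    3    4
  f   3    2    3    3    4
  c   4    3    2    3    4
Edit distance = dp[4][4] = 4

4


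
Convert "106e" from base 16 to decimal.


Input: "106e" in base 16
Positional expansion:
  Digit '1' (value 1) x 16^3 = 4096
  Digit '0' (value 0) x 16^2 = 0
  Digit '6' (value 6) x 16^1 = 96
  Digit 'e' (value 14) x 16^0 = 14
Sum = 4206

4206


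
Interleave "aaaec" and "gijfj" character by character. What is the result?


Interleaving "aaaec" and "gijfj":
  Position 0: 'a' from first, 'g' from second => "ag"
  Position 1: 'a' from first, 'i' from second => "ai"
  Position 2: 'a' from first, 'j' from second => "aj"
  Position 3: 'e' from first, 'f' from second => "ef"
  Position 4: 'c' from first, 'j' from second => "cj"
Result: agaiajefcj

agaiajefcj


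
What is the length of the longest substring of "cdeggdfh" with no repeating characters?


Input: "cdeggdfh"
Sliding window (track last position of each char):
  Position 0 ('c'): window [0,0] length 1 -- new best
  Position 1 ('d'): window [0,1] length 2 -- new best
  Position 2 ('e'): window [0,2] length 3 -- new best
  Position 3 ('g'): window [0,3] length 4 -- new best
  Position 4 ('g'): repeat (last at 3), move window start to 4
  Position 4 ('g'): window [4,4] length 1
  Position 5 ('d'): window [4,5] length 2
  Position 6 ('f'): window [4,6] length 3
  Position 7 ('h'): window [4,7] length 4
Longest substring with no repeats: "cdeg" with length 4

4


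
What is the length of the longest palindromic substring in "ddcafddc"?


Input: "ddcafddc"
Checking substrings for palindromes:
  [0:2] "dd" (len 2) => palindrome
  [5:7] "dd" (len 2) => palindrome
Longest palindromic substring: "dd" with length 2

2


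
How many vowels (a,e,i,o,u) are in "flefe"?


Input: flefe
Checking each character:
  'f' at position 0: consonant
  'l' at position 1: consonant
  'e' at position 2: vowel (running total: 1)
  'f' at position 3: consonant
  'e' at position 4: vowel (running total: 2)
Total vowels: 2

2


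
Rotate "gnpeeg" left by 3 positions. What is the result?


Input: "gnpeeg", rotate left by 3
First 3 characters: "gnp"
Remaining characters: "eeg"
Concatenate remaining + first: "eeg" + "gnp" = "eeggnp"

eeggnp


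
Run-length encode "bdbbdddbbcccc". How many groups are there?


Input: bdbbdddbbcccc
Scanning for consecutive runs:
  Group 1: 'b' x 1 (positions 0-0)
  Group 2: 'd' x 1 (positions 1-1)
  Group 3: 'b' x 2 (positions 2-3)
  Group 4: 'd' x 3 (positions 4-6)
  Group 5: 'b' x 2 (positions 7-8)
  Group 6: 'c' x 4 (positions 9-12)
Total groups: 6

6


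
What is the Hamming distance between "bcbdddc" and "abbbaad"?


Comparing "bcbdddc" and "abbbaad" position by position:
  Position 0: 'b' vs 'a' => differ
  Position 1: 'c' vs 'b' => differ
  Position 2: 'b' vs 'b' => same
  Position 3: 'd' vs 'b' => differ
  Position 4: 'd' vs 'a' => differ
  Position 5: 'd' vs 'a' => differ
  Position 6: 'c' vs 'd' => differ
Total differences (Hamming distance): 6

6


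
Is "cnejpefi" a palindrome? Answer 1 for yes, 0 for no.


Input: cnejpefi
Reversed: ifepjenc
  Compare pos 0 ('c') with pos 7 ('i'): MISMATCH
  Compare pos 1 ('n') with pos 6 ('f'): MISMATCH
  Compare pos 2 ('e') with pos 5 ('e'): match
  Compare pos 3 ('j') with pos 4 ('p'): MISMATCH
Result: not a palindrome

0


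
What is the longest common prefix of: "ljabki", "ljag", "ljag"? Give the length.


Words: ljabki, ljag, ljag
  Position 0: all 'l' => match
  Position 1: all 'j' => match
  Position 2: all 'a' => match
  Position 3: ('b', 'g', 'g') => mismatch, stop
LCP = "lja" (length 3)

3


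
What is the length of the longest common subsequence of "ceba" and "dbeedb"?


LCS of "ceba" and "dbeedb"
DP table:
           d    b    e    e    d    b
      0    0    0    0    0    0    0
  c   0    0    0    0    0    0    0
  e   0    0    0    1    1    1    1
  b   0    0    1    1    1    1    2
  a   0    0    1    1    1    1    2
LCS length = dp[4][6] = 2

2


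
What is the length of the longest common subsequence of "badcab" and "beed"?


LCS of "badcab" and "beed"
DP table:
           b    e    e    d
      0    0    0    0    0
  b   0    1    1    1    1
  a   0    1    1    1    1
  d   0    1    1    1    2
  c   0    1    1    1    2
  a   0    1    1    1    2
  b   0    1    1    1    2
LCS length = dp[6][4] = 2

2


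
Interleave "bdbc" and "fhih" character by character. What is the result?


Interleaving "bdbc" and "fhih":
  Position 0: 'b' from first, 'f' from second => "bf"
  Position 1: 'd' from first, 'h' from second => "dh"
  Position 2: 'b' from first, 'i' from second => "bi"
  Position 3: 'c' from first, 'h' from second => "ch"
Result: bfdhbich

bfdhbich


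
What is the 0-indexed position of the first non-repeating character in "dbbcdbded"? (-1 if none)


Input: dbbcdbded
Character frequencies:
  'b': 3
  'c': 1
  'd': 4
  'e': 1
Scanning left to right for freq == 1:
  Position 0 ('d'): freq=4, skip
  Position 1 ('b'): freq=3, skip
  Position 2 ('b'): freq=3, skip
  Position 3 ('c'): unique! => answer = 3

3


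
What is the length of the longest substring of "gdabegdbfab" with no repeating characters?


Input: "gdabegdbfab"
Sliding window (track last position of each char):
  Position 0 ('g'): window [0,0] length 1 -- new best
  Position 1 ('d'): window [0,1] length 2 -- new best
  Position 2 ('a'): window [0,2] length 3 -- new best
  Position 3 ('b'): window [0,3] length 4 -- new best
  Position 4 ('e'): window [0,4] length 5 -- new best
  Position 5 ('g'): repeat (last at 0), move window start to 1
  Position 5 ('g'): window [1,5] length 5
  Position 6 ('d'): repeat (last at 1), move window start to 2
  Position 6 ('d'): window [2,6] length 5
  Position 7 ('b'): repeat (last at 3), move window start to 4
  Position 7 ('b'): window [4,7] length 4
  Position 8 ('f'): window [4,8] length 5
  Position 9 ('a'): window [4,9] length 6 -- new best
  Position 10 ('b'): repeat (last at 7), move window start to 8
  Position 10 ('b'): window [8,10] length 3
Longest substring with no repeats: "egdbfa" with length 6

6
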